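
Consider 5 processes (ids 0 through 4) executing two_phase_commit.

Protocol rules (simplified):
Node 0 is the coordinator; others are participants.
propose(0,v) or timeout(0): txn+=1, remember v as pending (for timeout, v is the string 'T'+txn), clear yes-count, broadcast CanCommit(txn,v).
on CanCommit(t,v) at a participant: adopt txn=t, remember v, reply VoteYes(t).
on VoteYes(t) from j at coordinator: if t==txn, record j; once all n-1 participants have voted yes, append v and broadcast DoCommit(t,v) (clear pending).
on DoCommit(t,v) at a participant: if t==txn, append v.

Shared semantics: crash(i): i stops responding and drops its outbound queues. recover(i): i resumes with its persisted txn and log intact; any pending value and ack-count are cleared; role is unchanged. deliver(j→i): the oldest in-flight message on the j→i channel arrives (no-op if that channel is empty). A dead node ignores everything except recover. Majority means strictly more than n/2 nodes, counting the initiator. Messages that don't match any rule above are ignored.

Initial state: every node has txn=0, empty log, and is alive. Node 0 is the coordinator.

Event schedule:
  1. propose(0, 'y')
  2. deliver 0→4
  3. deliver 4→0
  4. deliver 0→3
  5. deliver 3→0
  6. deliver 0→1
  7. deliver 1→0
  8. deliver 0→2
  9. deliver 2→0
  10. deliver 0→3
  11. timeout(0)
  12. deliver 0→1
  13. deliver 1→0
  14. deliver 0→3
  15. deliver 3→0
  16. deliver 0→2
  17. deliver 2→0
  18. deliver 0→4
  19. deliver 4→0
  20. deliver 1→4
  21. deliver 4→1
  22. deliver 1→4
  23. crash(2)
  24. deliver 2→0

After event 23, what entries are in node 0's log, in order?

y

after 1 — propose(0,'y'): n0:coor/t1/[-]
after 2 — deliver 0→4: n4:part/t1/[-]
after 3 — deliver 4→0: ·
after 4 — deliver 0→3: n3:part/t1/[-]
after 5 — deliver 3→0: ·
after 6 — deliver 0→1: n1:part/t1/[-]
after 7 — deliver 1→0: ·
after 8 — deliver 0→2: n2:part/t1/[-]
after 9 — deliver 2→0: n0:coor/t1/[y]
after 10 — deliver 0→3: n3:part/t1/[y]
after 11 — timeout(0): n0:coor/t2/[y]
after 12 — deliver 0→1: n1:part/t1/[y]
after 13 — deliver 1→0: ·
after 14 — deliver 0→3: n3:part/t2/[y]
after 15 — deliver 3→0: ·
after 16 — deliver 0→2: n2:part/t1/[y]
after 17 — deliver 2→0: ·
after 18 — deliver 0→4: n4:part/t1/[y]
after 19 — deliver 4→0: ·
after 20 — deliver 1→4: ·
after 21 — deliver 4→1: ·
after 22 — deliver 1→4: ·
after 23 — crash(2): n2:✗part/t1/[y]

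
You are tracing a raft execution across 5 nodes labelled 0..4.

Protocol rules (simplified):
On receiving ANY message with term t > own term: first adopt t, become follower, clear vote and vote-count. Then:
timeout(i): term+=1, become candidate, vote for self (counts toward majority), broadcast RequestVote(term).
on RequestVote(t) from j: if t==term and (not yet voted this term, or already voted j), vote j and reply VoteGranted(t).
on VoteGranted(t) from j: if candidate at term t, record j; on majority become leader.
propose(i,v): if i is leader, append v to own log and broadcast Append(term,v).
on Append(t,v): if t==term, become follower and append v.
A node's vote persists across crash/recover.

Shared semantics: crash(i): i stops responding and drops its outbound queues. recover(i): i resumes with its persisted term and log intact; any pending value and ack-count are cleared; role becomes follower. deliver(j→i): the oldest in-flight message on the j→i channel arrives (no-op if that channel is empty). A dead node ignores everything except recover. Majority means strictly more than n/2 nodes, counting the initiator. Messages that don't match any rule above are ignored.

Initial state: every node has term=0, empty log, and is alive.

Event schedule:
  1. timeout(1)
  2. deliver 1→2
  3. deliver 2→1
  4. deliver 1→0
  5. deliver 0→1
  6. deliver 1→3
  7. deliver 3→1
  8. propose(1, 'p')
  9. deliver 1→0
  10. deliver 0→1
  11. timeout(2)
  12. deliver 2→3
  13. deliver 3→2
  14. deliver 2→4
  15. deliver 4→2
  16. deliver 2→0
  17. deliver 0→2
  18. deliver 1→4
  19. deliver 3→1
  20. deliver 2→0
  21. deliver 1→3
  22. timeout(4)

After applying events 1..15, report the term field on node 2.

e1 timeout(1): 1[cand,t=1,-]
e2 deliver 1→2: 2[foll,t=1,-]
e3 deliver 2→1: ·
e4 deliver 1→0: 0[foll,t=1,-]
e5 deliver 0→1: 1[lead,t=1,-]
e6 deliver 1→3: 3[foll,t=1,-]
e7 deliver 3→1: ·
e8 propose(1,'p'): 1[lead,t=1,p]
e9 deliver 1→0: 0[foll,t=1,p]
e10 deliver 0→1: ·
e11 timeout(2): 2[cand,t=2,-]
e12 deliver 2→3: 3[foll,t=2,-]
e13 deliver 3→2: ·
e14 deliver 2→4: 4[foll,t=2,-]
e15 deliver 4→2: 2[lead,t=2,-]

2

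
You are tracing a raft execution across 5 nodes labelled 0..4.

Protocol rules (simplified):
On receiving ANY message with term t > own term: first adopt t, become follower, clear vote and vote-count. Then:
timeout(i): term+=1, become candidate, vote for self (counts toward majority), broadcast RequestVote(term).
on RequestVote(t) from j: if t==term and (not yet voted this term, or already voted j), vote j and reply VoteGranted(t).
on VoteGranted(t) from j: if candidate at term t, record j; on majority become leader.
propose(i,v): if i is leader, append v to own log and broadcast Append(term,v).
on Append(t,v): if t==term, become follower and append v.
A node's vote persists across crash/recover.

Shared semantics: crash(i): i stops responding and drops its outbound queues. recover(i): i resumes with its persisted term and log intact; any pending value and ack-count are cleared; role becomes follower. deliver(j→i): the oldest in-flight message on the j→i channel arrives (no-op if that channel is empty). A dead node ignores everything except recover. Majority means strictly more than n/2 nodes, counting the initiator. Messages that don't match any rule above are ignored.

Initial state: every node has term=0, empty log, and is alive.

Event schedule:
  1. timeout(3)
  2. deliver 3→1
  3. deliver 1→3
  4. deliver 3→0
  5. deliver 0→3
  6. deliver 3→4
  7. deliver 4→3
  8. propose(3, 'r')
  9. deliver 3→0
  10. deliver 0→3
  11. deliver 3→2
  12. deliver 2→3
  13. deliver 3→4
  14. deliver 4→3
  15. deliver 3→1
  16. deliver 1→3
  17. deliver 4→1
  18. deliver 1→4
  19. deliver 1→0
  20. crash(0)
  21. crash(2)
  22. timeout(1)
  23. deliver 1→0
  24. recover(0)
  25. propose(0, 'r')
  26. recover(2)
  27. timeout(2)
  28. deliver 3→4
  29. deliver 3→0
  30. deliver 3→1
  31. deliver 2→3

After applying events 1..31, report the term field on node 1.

2

e1 timeout(3): 3[cand,t=1,-]
e2 deliver 3→1: 1[foll,t=1,-]
e3 deliver 1→3: ·
e4 deliver 3→0: 0[foll,t=1,-]
e5 deliver 0→3: 3[lead,t=1,-]
e6 deliver 3→4: 4[foll,t=1,-]
e7 deliver 4→3: ·
e8 propose(3,'r'): 3[lead,t=1,r]
e9 deliver 3→0: 0[foll,t=1,r]
e10 deliver 0→3: ·
e11 deliver 3→2: 2[foll,t=1,-]
e12 deliver 2→3: ·
e13 deliver 3→4: 4[foll,t=1,r]
e14 deliver 4→3: ·
e15 deliver 3→1: 1[foll,t=1,r]
e16 deliver 1→3: ·
e17 deliver 4→1: ·
e18 deliver 1→4: ·
e19 deliver 1→0: ·
e20 crash(0): 0[✗foll,t=1,r]
e21 crash(2): 2[✗foll,t=1,-]
e22 timeout(1): 1[cand,t=2,r]
e23 deliver 1→0: ·
e24 recover(0): 0[foll,t=1,r]
e25 propose(0,'r'): ·
e26 recover(2): 2[foll,t=1,-]
e27 timeout(2): 2[cand,t=2,-]
e28 deliver 3→4: ·
e29 deliver 3→0: ·
e30 deliver 3→1: ·
e31 deliver 2→3: 3[foll,t=2,r]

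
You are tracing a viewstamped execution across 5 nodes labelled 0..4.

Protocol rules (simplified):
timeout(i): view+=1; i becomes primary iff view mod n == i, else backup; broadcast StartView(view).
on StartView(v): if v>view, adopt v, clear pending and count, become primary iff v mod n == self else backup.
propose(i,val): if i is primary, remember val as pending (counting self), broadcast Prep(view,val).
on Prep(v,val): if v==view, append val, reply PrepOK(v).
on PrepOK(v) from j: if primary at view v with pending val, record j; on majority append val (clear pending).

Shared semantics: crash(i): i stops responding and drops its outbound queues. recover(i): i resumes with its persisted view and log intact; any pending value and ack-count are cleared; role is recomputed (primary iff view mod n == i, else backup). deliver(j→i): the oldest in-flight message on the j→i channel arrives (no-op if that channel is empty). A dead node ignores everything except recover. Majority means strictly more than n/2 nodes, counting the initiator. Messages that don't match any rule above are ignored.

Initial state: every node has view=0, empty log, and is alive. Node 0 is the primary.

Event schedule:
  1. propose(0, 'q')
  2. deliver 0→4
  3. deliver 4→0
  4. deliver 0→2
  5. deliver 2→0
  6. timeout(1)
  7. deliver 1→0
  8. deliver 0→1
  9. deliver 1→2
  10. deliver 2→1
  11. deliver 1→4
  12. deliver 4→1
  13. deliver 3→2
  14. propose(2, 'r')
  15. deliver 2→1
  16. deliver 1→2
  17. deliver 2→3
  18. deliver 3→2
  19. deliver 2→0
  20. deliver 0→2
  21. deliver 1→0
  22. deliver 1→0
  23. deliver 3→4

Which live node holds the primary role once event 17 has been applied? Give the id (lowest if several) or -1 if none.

1

after 1 — propose(0,'q'): ·
after 2 — deliver 0→4: n4:back/v0/[q]
after 3 — deliver 4→0: ·
after 4 — deliver 0→2: n2:back/v0/[q]
after 5 — deliver 2→0: n0:prim/v0/[q]
after 6 — timeout(1): n1:prim/v1/[-]
after 7 — deliver 1→0: n0:back/v1/[q]
after 8 — deliver 0→1: ·
after 9 — deliver 1→2: n2:back/v1/[q]
after 10 — deliver 2→1: ·
after 11 — deliver 1→4: n4:back/v1/[q]
after 12 — deliver 4→1: ·
after 13 — deliver 3→2: ·
after 14 — propose(2,'r'): ·
after 15 — deliver 2→1: ·
after 16 — deliver 1→2: ·
after 17 — deliver 2→3: ·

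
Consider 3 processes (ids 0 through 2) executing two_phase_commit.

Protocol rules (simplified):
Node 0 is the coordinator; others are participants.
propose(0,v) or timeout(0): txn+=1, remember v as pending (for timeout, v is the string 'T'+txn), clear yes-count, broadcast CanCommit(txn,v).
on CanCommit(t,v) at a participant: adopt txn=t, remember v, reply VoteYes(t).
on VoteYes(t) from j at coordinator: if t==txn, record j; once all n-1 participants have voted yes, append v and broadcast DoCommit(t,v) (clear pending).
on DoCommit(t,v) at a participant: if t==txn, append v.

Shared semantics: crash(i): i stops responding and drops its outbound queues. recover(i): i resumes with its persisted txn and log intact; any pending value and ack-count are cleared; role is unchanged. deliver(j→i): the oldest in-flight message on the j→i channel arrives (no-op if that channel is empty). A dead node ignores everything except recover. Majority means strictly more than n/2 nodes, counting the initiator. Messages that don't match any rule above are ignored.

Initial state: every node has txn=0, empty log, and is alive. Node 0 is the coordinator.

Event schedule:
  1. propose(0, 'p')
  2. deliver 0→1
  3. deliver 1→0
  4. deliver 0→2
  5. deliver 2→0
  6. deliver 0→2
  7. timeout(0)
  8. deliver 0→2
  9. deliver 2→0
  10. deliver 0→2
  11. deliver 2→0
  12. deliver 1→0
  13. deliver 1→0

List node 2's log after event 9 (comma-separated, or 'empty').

p

after 1 — propose(0,'p'): n0:coor/t1/[-]
after 2 — deliver 0→1: n1:part/t1/[-]
after 3 — deliver 1→0: ·
after 4 — deliver 0→2: n2:part/t1/[-]
after 5 — deliver 2→0: n0:coor/t1/[p]
after 6 — deliver 0→2: n2:part/t1/[p]
after 7 — timeout(0): n0:coor/t2/[p]
after 8 — deliver 0→2: n2:part/t2/[p]
after 9 — deliver 2→0: ·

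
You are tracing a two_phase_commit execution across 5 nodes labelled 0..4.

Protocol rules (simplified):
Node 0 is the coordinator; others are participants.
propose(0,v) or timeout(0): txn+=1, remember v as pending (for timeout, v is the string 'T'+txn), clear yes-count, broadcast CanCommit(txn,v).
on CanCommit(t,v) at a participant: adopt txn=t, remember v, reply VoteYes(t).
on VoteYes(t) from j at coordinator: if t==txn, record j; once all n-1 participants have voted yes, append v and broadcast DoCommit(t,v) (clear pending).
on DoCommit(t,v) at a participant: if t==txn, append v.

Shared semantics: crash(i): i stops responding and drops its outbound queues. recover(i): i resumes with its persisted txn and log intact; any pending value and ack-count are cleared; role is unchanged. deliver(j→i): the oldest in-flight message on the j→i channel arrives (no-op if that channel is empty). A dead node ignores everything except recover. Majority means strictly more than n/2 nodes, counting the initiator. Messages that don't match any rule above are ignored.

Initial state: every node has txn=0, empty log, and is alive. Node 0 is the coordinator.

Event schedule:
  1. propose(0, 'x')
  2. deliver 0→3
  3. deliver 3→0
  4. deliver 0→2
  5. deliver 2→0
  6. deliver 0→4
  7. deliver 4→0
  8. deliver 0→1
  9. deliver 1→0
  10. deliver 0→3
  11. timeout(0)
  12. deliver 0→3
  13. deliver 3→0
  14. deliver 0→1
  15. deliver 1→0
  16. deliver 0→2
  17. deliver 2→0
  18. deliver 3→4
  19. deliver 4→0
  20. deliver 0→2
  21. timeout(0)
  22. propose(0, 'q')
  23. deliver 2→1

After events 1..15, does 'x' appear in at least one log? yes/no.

after 1 — propose(0,'x'): n0:coor/t1/[-]
after 2 — deliver 0→3: n3:part/t1/[-]
after 3 — deliver 3→0: ·
after 4 — deliver 0→2: n2:part/t1/[-]
after 5 — deliver 2→0: ·
after 6 — deliver 0→4: n4:part/t1/[-]
after 7 — deliver 4→0: ·
after 8 — deliver 0→1: n1:part/t1/[-]
after 9 — deliver 1→0: n0:coor/t1/[x]
after 10 — deliver 0→3: n3:part/t1/[x]
after 11 — timeout(0): n0:coor/t2/[x]
after 12 — deliver 0→3: n3:part/t2/[x]
after 13 — deliver 3→0: ·
after 14 — deliver 0→1: n1:part/t1/[x]
after 15 — deliver 1→0: ·

yes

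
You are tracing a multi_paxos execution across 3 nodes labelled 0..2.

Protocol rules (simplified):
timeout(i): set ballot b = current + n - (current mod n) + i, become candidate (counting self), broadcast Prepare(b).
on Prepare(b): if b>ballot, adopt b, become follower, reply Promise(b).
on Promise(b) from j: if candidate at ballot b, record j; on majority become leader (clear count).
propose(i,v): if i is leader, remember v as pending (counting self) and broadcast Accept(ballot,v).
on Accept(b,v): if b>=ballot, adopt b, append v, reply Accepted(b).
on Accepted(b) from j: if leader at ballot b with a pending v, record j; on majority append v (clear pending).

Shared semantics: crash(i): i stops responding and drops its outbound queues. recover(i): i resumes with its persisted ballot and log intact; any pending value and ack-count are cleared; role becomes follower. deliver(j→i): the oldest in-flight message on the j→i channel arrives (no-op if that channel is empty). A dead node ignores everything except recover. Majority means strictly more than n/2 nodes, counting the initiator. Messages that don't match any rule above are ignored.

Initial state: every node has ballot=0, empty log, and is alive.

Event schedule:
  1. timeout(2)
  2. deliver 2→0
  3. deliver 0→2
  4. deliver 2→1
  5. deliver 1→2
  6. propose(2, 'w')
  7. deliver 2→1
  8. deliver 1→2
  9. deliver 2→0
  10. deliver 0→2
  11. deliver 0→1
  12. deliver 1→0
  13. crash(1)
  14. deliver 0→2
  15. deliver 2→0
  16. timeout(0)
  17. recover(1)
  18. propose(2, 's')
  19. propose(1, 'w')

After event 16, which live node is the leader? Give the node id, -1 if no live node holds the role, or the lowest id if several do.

2

[1] timeout(2) → N2(cand b5 [-])
[2] deliver 2→0 → N0(foll b5 [-])
[3] deliver 0→2 → N2(lead b5 [-])
[4] deliver 2→1 → N1(foll b5 [-])
[5] deliver 1→2 → ∅
[6] propose(2,'w') → ∅
[7] deliver 2→1 → N1(foll b5 [w])
[8] deliver 1→2 → N2(lead b5 [w])
[9] deliver 2→0 → N0(foll b5 [w])
[10] deliver 0→2 → ∅
[11] deliver 0→1 → ∅
[12] deliver 1→0 → ∅
[13] crash(1) → N1(✗foll b5 [w])
[14] deliver 0→2 → ∅
[15] deliver 2→0 → ∅
[16] timeout(0) → N0(cand b6 [w])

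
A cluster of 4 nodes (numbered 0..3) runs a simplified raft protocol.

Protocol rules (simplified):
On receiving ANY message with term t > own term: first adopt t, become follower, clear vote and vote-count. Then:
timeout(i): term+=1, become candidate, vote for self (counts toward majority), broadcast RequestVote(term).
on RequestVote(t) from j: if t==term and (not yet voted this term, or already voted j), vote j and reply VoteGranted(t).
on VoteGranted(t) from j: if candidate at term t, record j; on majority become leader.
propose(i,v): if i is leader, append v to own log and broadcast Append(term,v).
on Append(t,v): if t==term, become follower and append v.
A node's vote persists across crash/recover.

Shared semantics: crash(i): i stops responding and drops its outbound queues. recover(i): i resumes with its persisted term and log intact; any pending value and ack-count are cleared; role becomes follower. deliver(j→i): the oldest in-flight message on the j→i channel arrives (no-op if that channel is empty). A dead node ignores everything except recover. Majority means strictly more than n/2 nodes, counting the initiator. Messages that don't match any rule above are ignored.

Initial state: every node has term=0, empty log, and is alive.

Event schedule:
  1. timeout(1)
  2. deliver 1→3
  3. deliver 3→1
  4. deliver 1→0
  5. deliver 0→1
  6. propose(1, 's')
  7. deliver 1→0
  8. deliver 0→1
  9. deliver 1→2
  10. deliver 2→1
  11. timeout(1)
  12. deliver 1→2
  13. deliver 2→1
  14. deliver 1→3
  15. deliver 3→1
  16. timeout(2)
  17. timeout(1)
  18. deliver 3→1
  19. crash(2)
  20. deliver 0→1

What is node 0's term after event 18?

e1 timeout(1): 1[cand,t=1,-]
e2 deliver 1→3: 3[foll,t=1,-]
e3 deliver 3→1: ·
e4 deliver 1→0: 0[foll,t=1,-]
e5 deliver 0→1: 1[lead,t=1,-]
e6 propose(1,'s'): 1[lead,t=1,s]
e7 deliver 1→0: 0[foll,t=1,s]
e8 deliver 0→1: ·
e9 deliver 1→2: 2[foll,t=1,-]
e10 deliver 2→1: ·
e11 timeout(1): 1[cand,t=2,s]
e12 deliver 1→2: 2[foll,t=1,s]
e13 deliver 2→1: ·
e14 deliver 1→3: 3[foll,t=1,s]
e15 deliver 3→1: ·
e16 timeout(2): 2[cand,t=2,s]
e17 timeout(1): 1[cand,t=3,s]
e18 deliver 3→1: ·

1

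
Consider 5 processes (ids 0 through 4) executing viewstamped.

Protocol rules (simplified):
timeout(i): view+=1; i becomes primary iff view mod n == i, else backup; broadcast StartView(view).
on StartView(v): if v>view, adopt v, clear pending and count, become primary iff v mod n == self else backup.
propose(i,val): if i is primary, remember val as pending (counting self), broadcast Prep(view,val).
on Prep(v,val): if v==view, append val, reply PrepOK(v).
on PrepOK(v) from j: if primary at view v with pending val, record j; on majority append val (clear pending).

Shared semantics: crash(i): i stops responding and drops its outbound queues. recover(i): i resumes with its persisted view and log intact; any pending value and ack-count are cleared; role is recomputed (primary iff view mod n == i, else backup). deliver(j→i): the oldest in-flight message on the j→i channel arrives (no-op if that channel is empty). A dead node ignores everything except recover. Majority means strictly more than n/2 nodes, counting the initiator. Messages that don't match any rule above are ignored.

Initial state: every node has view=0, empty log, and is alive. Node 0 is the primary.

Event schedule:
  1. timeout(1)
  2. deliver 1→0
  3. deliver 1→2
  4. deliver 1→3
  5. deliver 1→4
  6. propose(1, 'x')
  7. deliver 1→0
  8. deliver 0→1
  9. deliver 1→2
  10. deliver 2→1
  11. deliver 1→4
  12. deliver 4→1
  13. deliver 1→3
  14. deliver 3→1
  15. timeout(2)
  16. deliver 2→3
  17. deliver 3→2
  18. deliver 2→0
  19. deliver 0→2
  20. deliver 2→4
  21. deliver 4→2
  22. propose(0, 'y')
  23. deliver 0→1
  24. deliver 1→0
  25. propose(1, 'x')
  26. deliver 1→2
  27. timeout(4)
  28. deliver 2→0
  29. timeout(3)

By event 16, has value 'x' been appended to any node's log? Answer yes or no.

yes

after 1 — timeout(1): n1:prim/v1/[-]
after 2 — deliver 1→0: n0:back/v1/[-]
after 3 — deliver 1→2: n2:back/v1/[-]
after 4 — deliver 1→3: n3:back/v1/[-]
after 5 — deliver 1→4: n4:back/v1/[-]
after 6 — propose(1,'x'): ·
after 7 — deliver 1→0: n0:back/v1/[x]
after 8 — deliver 0→1: ·
after 9 — deliver 1→2: n2:back/v1/[x]
after 10 — deliver 2→1: n1:prim/v1/[x]
after 11 — deliver 1→4: n4:back/v1/[x]
after 12 — deliver 4→1: ·
after 13 — deliver 1→3: n3:back/v1/[x]
after 14 — deliver 3→1: ·
after 15 — timeout(2): n2:prim/v2/[x]
after 16 — deliver 2→3: n3:back/v2/[x]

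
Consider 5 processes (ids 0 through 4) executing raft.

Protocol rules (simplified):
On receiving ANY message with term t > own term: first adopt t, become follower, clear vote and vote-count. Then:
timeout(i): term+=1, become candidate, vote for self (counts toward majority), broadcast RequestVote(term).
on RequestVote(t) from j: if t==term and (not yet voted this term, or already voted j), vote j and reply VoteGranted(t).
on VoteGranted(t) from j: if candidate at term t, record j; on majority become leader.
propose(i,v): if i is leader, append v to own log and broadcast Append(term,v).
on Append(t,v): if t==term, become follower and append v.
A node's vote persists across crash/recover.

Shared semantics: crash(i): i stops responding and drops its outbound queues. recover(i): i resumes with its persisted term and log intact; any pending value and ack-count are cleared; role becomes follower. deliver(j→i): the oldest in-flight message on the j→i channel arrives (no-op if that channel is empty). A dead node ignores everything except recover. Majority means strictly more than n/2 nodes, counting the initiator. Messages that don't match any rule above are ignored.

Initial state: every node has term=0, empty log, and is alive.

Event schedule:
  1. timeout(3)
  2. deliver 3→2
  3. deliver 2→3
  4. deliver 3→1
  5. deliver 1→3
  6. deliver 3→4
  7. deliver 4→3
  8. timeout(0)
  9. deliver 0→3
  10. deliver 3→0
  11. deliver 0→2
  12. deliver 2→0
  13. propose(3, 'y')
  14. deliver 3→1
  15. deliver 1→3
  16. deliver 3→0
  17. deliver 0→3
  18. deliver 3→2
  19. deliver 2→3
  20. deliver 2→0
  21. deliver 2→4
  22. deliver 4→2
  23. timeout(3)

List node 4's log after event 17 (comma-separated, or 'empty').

empty

e1 timeout(3): 3[cand,t=1,-]
e2 deliver 3→2: 2[foll,t=1,-]
e3 deliver 2→3: ·
e4 deliver 3→1: 1[foll,t=1,-]
e5 deliver 1→3: 3[lead,t=1,-]
e6 deliver 3→4: 4[foll,t=1,-]
e7 deliver 4→3: ·
e8 timeout(0): 0[cand,t=1,-]
e9 deliver 0→3: ·
e10 deliver 3→0: ·
e11 deliver 0→2: ·
e12 deliver 2→0: ·
e13 propose(3,'y'): 3[lead,t=1,y]
e14 deliver 3→1: 1[foll,t=1,y]
e15 deliver 1→3: ·
e16 deliver 3→0: 0[foll,t=1,y]
e17 deliver 0→3: ·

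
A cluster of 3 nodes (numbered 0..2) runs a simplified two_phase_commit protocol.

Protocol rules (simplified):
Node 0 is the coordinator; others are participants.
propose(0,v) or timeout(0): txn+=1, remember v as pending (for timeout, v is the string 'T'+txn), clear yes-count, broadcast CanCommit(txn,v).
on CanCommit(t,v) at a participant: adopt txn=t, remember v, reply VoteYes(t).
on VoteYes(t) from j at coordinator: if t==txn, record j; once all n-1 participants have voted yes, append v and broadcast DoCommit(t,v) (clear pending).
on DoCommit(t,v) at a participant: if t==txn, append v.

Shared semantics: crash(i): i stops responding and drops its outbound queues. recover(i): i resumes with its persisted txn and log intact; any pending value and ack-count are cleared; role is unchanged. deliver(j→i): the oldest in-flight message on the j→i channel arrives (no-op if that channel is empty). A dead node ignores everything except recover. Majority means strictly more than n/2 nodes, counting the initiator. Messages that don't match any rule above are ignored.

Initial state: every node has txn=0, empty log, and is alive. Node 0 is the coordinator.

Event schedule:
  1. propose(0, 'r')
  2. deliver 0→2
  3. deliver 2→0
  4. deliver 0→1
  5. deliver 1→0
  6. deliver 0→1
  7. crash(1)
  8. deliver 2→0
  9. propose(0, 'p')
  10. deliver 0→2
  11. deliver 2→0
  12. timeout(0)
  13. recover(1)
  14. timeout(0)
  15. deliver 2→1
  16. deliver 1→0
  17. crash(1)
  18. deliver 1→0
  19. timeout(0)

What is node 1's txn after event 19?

1

1. propose(0,'r'):  <0:coor t1 ->
2. deliver 0→2:  <2:part t1 ->
3. deliver 2→0:  nop
4. deliver 0→1:  <1:part t1 ->
5. deliver 1→0:  <0:coor t1 r>
6. deliver 0→1:  <1:part t1 r>
7. crash(1):  <1:✗part t1 r>
8. deliver 2→0:  nop
9. propose(0,'p'):  <0:coor t2 r>
10. deliver 0→2:  <2:part t1 r>
11. deliver 2→0:  nop
12. timeout(0):  <0:coor t3 r>
13. recover(1):  <1:part t1 r>
14. timeout(0):  <0:coor t4 r>
15. deliver 2→1:  nop
16. deliver 1→0:  nop
17. crash(1):  <1:✗part t1 r>
18. deliver 1→0:  nop
19. timeout(0):  <0:coor t5 r>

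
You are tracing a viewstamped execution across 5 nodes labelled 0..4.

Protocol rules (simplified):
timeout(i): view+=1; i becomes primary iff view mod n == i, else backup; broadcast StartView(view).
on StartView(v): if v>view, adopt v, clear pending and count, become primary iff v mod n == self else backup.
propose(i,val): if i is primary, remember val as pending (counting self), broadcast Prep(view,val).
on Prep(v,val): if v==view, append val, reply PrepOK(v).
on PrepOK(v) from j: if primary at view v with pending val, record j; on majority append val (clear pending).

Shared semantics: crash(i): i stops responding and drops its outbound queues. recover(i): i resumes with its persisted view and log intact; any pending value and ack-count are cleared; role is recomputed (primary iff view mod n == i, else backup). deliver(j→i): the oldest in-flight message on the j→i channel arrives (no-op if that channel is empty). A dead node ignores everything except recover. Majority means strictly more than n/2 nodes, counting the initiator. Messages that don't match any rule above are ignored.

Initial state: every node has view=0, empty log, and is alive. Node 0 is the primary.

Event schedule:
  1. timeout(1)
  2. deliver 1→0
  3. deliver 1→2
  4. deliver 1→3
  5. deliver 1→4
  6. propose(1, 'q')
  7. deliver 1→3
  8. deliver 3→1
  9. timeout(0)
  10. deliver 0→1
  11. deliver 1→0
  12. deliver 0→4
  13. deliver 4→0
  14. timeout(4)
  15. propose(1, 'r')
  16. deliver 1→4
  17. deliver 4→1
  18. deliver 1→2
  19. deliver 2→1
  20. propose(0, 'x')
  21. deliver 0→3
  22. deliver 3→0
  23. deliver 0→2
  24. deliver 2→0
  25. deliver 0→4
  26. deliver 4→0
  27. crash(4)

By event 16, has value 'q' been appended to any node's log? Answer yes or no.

1. timeout(1):  <1:prim v1 ->
2. deliver 1→0:  <0:back v1 ->
3. deliver 1→2:  <2:back v1 ->
4. deliver 1→3:  <3:back v1 ->
5. deliver 1→4:  <4:back v1 ->
6. propose(1,'q'):  nop
7. deliver 1→3:  <3:back v1 q>
8. deliver 3→1:  nop
9. timeout(0):  <0:back v2 ->
10. deliver 0→1:  <1:back v2 ->
11. deliver 1→0:  nop
12. deliver 0→4:  <4:back v2 ->
13. deliver 4→0:  nop
14. timeout(4):  <4:back v3 ->
15. propose(1,'r'):  nop
16. deliver 1→4:  nop

yes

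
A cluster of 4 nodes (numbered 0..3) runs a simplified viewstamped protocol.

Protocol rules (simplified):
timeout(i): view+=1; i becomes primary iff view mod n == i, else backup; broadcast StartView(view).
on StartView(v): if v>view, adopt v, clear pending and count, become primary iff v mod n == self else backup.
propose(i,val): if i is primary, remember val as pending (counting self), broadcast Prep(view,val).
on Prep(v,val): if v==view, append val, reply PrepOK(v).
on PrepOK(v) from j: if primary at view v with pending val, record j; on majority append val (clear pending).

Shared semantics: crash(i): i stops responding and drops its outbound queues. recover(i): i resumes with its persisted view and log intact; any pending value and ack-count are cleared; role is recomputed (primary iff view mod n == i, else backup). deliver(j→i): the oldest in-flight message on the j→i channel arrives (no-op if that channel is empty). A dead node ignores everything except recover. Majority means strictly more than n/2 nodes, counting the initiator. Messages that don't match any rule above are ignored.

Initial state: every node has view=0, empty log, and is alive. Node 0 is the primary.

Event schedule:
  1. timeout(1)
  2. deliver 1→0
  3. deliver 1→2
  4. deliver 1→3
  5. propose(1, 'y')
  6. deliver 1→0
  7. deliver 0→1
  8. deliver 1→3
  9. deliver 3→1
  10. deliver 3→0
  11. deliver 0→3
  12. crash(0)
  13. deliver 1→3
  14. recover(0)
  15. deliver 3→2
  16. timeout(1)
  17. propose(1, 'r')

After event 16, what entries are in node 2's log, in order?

empty

e1 timeout(1): 1[prim,v=1,-]
e2 deliver 1→0: 0[back,v=1,-]
e3 deliver 1→2: 2[back,v=1,-]
e4 deliver 1→3: 3[back,v=1,-]
e5 propose(1,'y'): ·
e6 deliver 1→0: 0[back,v=1,y]
e7 deliver 0→1: ·
e8 deliver 1→3: 3[back,v=1,y]
e9 deliver 3→1: 1[prim,v=1,y]
e10 deliver 3→0: ·
e11 deliver 0→3: ·
e12 crash(0): 0[✗back,v=1,y]
e13 deliver 1→3: ·
e14 recover(0): 0[back,v=1,y]
e15 deliver 3→2: ·
e16 timeout(1): 1[back,v=2,y]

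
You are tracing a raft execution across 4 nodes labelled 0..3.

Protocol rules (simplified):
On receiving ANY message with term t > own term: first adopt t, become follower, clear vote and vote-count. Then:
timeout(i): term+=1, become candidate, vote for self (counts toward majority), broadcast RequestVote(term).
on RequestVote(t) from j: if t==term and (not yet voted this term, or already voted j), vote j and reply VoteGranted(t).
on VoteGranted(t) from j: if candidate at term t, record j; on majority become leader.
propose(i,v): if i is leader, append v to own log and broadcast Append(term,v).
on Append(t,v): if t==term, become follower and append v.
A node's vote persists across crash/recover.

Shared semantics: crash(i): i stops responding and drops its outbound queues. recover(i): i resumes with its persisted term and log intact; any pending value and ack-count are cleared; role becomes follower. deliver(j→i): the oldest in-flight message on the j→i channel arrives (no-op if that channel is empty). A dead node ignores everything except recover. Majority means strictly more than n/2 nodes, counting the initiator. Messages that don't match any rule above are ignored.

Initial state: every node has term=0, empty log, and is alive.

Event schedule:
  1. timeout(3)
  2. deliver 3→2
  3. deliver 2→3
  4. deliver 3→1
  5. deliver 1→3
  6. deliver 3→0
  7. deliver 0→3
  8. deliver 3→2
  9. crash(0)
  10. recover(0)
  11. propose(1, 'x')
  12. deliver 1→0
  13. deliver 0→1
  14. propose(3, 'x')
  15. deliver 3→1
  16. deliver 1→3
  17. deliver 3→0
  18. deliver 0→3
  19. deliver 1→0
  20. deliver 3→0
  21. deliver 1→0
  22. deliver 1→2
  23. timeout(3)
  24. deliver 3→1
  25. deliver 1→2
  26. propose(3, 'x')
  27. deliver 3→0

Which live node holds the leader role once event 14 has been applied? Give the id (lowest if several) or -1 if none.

1. timeout(3):  <3:cand t1 ->
2. deliver 3→2:  <2:foll t1 ->
3. deliver 2→3:  nop
4. deliver 3→1:  <1:foll t1 ->
5. deliver 1→3:  <3:lead t1 ->
6. deliver 3→0:  <0:foll t1 ->
7. deliver 0→3:  nop
8. deliver 3→2:  nop
9. crash(0):  <0:✗foll t1 ->
10. recover(0):  <0:foll t1 ->
11. propose(1,'x'):  nop
12. deliver 1→0:  nop
13. deliver 0→1:  nop
14. propose(3,'x'):  <3:lead t1 x>

3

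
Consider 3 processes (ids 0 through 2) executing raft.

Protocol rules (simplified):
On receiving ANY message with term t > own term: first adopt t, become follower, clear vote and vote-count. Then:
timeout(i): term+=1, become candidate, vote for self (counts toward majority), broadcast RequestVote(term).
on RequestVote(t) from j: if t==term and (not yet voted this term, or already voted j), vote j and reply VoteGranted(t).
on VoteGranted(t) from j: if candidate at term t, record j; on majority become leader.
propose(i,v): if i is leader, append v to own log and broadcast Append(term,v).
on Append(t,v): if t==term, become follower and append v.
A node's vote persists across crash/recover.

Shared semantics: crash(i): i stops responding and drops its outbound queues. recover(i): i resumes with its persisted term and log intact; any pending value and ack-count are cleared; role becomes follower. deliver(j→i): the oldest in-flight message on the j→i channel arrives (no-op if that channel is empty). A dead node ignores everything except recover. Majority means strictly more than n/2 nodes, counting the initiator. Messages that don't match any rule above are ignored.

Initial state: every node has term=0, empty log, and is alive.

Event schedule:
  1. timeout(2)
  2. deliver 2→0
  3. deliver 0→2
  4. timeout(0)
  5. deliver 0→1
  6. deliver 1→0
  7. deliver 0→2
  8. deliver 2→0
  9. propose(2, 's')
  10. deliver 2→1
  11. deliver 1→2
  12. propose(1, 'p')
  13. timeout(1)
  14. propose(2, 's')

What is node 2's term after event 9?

after 1 — timeout(2): n2:cand/t1/[-]
after 2 — deliver 2→0: n0:foll/t1/[-]
after 3 — deliver 0→2: n2:lead/t1/[-]
after 4 — timeout(0): n0:cand/t2/[-]
after 5 — deliver 0→1: n1:foll/t2/[-]
after 6 — deliver 1→0: n0:lead/t2/[-]
after 7 — deliver 0→2: n2:foll/t2/[-]
after 8 — deliver 2→0: ·
after 9 — propose(2,'s'): ·

2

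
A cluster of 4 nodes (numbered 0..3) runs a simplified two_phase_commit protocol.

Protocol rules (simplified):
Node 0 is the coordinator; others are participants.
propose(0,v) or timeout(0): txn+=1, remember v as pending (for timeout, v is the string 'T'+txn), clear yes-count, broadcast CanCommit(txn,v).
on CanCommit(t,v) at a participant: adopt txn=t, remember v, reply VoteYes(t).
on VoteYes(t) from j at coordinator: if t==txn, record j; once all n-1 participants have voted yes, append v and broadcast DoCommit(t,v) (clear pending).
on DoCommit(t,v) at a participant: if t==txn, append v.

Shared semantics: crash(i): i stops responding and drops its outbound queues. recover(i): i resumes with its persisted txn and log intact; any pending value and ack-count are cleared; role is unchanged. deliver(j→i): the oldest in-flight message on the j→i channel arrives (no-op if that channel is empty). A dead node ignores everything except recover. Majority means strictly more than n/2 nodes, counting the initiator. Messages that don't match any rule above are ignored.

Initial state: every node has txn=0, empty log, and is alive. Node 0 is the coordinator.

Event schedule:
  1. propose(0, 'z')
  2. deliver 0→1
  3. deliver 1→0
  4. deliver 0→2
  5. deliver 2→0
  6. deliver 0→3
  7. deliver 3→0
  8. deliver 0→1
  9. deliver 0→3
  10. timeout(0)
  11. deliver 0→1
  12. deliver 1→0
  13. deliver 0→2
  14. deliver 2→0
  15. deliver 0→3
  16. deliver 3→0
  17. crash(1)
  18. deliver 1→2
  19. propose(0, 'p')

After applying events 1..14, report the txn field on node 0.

2

[1] propose(0,'z') → N0(coor t1 [-])
[2] deliver 0→1 → N1(part t1 [-])
[3] deliver 1→0 → ∅
[4] deliver 0→2 → N2(part t1 [-])
[5] deliver 2→0 → ∅
[6] deliver 0→3 → N3(part t1 [-])
[7] deliver 3→0 → N0(coor t1 [z])
[8] deliver 0→1 → N1(part t1 [z])
[9] deliver 0→3 → N3(part t1 [z])
[10] timeout(0) → N0(coor t2 [z])
[11] deliver 0→1 → N1(part t2 [z])
[12] deliver 1→0 → ∅
[13] deliver 0→2 → N2(part t1 [z])
[14] deliver 2→0 → ∅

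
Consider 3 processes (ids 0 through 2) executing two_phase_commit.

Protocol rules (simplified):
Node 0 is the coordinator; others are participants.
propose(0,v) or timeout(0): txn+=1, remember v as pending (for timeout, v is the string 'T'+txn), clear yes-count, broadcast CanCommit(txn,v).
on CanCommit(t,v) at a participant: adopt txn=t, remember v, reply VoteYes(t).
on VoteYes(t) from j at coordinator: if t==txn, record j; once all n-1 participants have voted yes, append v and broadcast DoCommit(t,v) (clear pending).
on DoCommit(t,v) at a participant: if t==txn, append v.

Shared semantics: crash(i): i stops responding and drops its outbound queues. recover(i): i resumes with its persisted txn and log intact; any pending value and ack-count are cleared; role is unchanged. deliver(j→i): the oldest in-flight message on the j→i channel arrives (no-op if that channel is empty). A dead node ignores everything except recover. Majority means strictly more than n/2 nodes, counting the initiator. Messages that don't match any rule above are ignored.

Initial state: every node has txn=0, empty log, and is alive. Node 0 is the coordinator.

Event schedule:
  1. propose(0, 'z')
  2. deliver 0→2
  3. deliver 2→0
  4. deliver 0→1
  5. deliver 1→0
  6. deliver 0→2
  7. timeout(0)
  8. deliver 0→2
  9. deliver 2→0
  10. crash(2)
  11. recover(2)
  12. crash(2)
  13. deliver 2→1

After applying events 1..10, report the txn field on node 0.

e1 propose(0,'z'): 0[coor,t=1,-]
e2 deliver 0→2: 2[part,t=1,-]
e3 deliver 2→0: ·
e4 deliver 0→1: 1[part,t=1,-]
e5 deliver 1→0: 0[coor,t=1,z]
e6 deliver 0→2: 2[part,t=1,z]
e7 timeout(0): 0[coor,t=2,z]
e8 deliver 0→2: 2[part,t=2,z]
e9 deliver 2→0: ·
e10 crash(2): 2[✗part,t=2,z]

2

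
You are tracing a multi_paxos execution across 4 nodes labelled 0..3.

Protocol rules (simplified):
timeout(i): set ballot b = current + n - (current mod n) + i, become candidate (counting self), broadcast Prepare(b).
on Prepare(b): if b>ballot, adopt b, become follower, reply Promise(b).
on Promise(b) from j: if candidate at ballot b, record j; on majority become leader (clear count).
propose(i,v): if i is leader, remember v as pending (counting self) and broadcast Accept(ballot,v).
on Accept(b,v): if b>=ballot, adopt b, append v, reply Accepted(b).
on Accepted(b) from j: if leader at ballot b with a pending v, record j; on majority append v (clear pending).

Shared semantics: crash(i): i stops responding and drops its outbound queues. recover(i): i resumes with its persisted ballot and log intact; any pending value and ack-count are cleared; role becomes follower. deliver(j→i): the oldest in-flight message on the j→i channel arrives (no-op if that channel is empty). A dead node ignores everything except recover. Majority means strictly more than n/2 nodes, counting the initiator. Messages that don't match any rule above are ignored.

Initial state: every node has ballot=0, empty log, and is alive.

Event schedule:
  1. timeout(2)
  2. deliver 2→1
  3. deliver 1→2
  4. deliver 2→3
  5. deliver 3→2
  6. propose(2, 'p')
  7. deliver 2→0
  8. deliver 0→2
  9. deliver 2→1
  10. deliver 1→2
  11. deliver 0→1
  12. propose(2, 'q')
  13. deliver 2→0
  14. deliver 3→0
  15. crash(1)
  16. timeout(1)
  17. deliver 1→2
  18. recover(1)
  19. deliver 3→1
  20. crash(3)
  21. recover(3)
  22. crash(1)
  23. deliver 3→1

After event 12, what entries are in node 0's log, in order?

e1 timeout(2): 2[cand,b=6,-]
e2 deliver 2→1: 1[foll,b=6,-]
e3 deliver 1→2: ·
e4 deliver 2→3: 3[foll,b=6,-]
e5 deliver 3→2: 2[lead,b=6,-]
e6 propose(2,'p'): ·
e7 deliver 2→0: 0[foll,b=6,-]
e8 deliver 0→2: ·
e9 deliver 2→1: 1[foll,b=6,p]
e10 deliver 1→2: ·
e11 deliver 0→1: ·
e12 propose(2,'q'): ·

empty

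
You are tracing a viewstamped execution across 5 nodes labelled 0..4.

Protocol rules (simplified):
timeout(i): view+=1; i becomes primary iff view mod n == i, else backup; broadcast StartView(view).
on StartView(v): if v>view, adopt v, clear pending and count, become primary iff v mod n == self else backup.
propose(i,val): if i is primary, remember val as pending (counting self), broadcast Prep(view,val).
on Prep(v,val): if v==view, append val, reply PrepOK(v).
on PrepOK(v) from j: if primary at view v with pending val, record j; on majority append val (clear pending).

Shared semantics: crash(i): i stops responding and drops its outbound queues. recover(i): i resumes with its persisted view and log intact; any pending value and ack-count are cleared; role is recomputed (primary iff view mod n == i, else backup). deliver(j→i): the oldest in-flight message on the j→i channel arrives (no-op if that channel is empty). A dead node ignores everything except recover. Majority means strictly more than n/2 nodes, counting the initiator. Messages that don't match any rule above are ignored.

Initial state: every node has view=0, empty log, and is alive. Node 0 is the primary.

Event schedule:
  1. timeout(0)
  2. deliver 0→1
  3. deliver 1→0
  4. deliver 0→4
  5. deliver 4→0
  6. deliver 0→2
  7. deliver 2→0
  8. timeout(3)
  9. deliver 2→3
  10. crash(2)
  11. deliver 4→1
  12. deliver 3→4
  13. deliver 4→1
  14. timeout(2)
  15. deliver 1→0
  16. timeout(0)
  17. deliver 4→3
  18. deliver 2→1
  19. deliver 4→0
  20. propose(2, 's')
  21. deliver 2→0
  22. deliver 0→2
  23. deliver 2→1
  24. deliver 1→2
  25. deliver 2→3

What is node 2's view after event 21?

1

[1] timeout(0) → N0(back v1 [-])
[2] deliver 0→1 → N1(prim v1 [-])
[3] deliver 1→0 → ∅
[4] deliver 0→4 → N4(back v1 [-])
[5] deliver 4→0 → ∅
[6] deliver 0→2 → N2(back v1 [-])
[7] deliver 2→0 → ∅
[8] timeout(3) → N3(back v1 [-])
[9] deliver 2→3 → ∅
[10] crash(2) → N2(✗back v1 [-])
[11] deliver 4→1 → ∅
[12] deliver 3→4 → ∅
[13] deliver 4→1 → ∅
[14] timeout(2) → ∅
[15] deliver 1→0 → ∅
[16] timeout(0) → N0(back v2 [-])
[17] deliver 4→3 → ∅
[18] deliver 2→1 → ∅
[19] deliver 4→0 → ∅
[20] propose(2,'s') → ∅
[21] deliver 2→0 → ∅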